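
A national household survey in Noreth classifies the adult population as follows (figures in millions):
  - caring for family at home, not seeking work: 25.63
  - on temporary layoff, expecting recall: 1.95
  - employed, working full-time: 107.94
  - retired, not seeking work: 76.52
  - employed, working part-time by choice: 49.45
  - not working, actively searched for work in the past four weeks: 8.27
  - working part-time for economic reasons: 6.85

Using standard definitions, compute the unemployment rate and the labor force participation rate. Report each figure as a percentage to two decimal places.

Unemployment rate ≈ 5.86%; labor force participation rate ≈ 63.07%.

Employed = 107.94 + 49.45 + 6.85 = 164.24 million (anyone who worked, including part-time for economic reasons, counts as employed).
Unemployed = 1.95 + 8.27 = 10.22 million (jobless and actively searching, or on temporary layoff).
Labor force = 164.24 + 10.22 = 174.46 million.
Not in labor force = 25.63 + 76.52 = 102.15 million (those not working and not actively searching are outside the labor force).
Civilian working-age population = 174.46 + 102.15 = 276.61 million.
Unemployment rate = 10.22 / 174.46 = 5.86%.
Labor force participation rate = 174.46 / 276.61 = 63.07%.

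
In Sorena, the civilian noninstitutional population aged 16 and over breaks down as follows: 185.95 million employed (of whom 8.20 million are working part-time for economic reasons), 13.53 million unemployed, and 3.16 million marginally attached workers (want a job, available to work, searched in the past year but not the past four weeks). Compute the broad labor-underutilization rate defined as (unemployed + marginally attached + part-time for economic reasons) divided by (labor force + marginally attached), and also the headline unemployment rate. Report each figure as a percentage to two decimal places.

Broad underutilization rate ≈ 12.28%; headline unemployment rate ≈ 6.78%.

Labor force = 185.95 + 13.53 = 199.48 million.
Numerator = 13.53 + 3.16 + 8.20 = 24.89 million.
Denominator = 199.48 + 3.16 = 202.64 million.
Broad rate = 24.89 / 202.64 = 12.28%.
Headline unemployment rate = 13.53 / 199.48 = 6.78%.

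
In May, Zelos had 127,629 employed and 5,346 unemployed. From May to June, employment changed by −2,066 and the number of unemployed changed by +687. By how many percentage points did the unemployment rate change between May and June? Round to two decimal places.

May: labor force = 127,629 + 5,346 = 132,975; u = 5,346/132,975 = 4.02%.
June: labor force = 125,563 + 6,033 = 131,596; u = 6,033/131,596 = 4.58%.
Change = 4.58% − 4.02% = +0.56 pp.

The unemployment rate changed by +0.56 percentage points.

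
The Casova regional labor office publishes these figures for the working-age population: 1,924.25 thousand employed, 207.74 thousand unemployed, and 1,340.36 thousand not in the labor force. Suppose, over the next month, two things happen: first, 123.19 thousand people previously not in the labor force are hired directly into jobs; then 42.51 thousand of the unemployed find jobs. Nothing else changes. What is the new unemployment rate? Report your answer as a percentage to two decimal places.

Initially, labor force = 1,924.25 + 207.74 = 2,131.99 thousand, so u = 207.74/2,131.99 = 9.74%.
After the first change, employed and labor force both rise by 123.19; unemployed unchanged → E = 2,047.44, U = 207.74, labor force = 2,255.18 thousand.
After the second change, unemployed falls and employed rises by 42.51; labor force unchanged → E = 2,089.95, U = 165.23, labor force = 2,255.18 thousand.
New unemployment rate = 165.23 / 2,255.18 = 7.33%.

New unemployment rate ≈ 7.33%.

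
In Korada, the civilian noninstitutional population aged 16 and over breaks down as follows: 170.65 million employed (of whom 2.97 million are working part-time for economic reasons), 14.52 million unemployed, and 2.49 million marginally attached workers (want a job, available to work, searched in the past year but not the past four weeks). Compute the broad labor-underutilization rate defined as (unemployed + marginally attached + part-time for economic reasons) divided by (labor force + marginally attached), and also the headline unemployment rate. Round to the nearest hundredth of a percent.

Broad underutilization rate ≈ 10.65%; headline unemployment rate ≈ 7.84%.

Labor force = 170.65 + 14.52 = 185.17 million.
Numerator = 14.52 + 2.49 + 2.97 = 19.98 million.
Denominator = 185.17 + 2.49 = 187.66 million.
Broad rate = 19.98 / 187.66 = 10.65%.
Headline unemployment rate = 14.52 / 185.17 = 7.84%.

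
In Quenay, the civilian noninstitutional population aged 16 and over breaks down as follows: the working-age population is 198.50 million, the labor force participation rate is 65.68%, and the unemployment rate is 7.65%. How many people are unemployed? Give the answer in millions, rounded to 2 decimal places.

About 9.97 million are unemployed.

Labor force = 0.6568 × 198.50 = 130.37 million.
Unemployed = 0.0765 × 130.37 ≈ 9.97 million.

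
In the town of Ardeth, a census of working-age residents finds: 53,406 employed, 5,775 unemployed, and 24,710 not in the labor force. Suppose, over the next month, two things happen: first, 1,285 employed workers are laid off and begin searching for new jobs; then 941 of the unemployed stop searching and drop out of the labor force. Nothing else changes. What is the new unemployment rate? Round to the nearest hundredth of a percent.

New unemployment rate ≈ 10.51%.

Initially, labor force = 53,406 + 5,775 = 59,181, so u = 5,775/59,181 = 9.76%.
After the first change, employed falls and unemployed rises by 1,285; labor force unchanged → E = 52,121, U = 7,060, labor force = 59,181.
After the second change, unemployed and labor force both fall by 941 → E = 52,121, U = 6,119, labor force = 58,240.
New unemployment rate = 6,119 / 58,240 = 10.51%.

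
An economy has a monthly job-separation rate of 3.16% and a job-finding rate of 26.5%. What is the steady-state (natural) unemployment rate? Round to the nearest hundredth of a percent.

Steady-state unemployment rate ≈ 10.65%.

At steady state the flows balance: s·E = f·U, so U/(E+U) = s/(s+f).
u* = 3.16 / (3.16 + 26.5) = 3.16 / 29.66 = 10.65%.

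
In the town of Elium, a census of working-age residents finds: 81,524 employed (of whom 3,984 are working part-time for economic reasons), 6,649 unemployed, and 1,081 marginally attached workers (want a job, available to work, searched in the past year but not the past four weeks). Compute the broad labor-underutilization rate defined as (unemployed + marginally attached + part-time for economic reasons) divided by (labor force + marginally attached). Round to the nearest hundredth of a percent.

Labor force = 81,524 + 6,649 = 88,173.
Numerator = 6,649 + 1,081 + 3,984 = 11,714.
Denominator = 88,173 + 1,081 = 89,254.
Broad rate = 11,714 / 89,254 = 13.12%.

Broad underutilization rate ≈ 13.12%.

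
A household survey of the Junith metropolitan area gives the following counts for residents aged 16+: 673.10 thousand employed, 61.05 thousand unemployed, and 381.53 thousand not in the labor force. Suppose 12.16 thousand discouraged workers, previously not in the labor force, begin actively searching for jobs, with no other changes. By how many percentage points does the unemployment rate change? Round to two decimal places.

Initially, labor force = 673.10 + 61.05 = 734.15 thousand, so u = 61.05/734.15 = 8.32%.
After the change, unemployed and labor force both rise by 12.16 → E = 673.10, U = 73.21, labor force = 746.31 thousand.
New unemployment rate = 73.21 / 746.31 = 9.81%.
Change = 9.81% − 8.32% = +1.49 percentage points.

The unemployment rate changes by +1.49 percentage points.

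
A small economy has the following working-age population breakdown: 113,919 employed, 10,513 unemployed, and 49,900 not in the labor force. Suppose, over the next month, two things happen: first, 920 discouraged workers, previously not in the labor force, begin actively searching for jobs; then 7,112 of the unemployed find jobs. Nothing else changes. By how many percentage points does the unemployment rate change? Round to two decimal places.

Initially, labor force = 113,919 + 10,513 = 124,432, so u = 10,513/124,432 = 8.45%.
After the first change, unemployed and labor force both rise by 920 → E = 113,919, U = 11,433, labor force = 125,352.
After the second change, unemployed falls and employed rises by 7,112; labor force unchanged → E = 121,031, U = 4,321, labor force = 125,352.
New unemployment rate = 4,321 / 125,352 = 3.45%.
Change = 3.45% − 8.45% = −5.00 percentage points.

The unemployment rate changes by −5.00 percentage points.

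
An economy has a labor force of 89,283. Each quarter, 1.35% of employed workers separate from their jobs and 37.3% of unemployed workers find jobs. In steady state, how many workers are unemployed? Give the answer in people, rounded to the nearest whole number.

About 3,119 are unemployed in steady state.

Steady-state unemployment rate u* = s/(s+f) = 1.35/(1.35+37.3) = 0.034929.
Unemployed = u* × labor force = 0.034929 × 89,283 ≈ 3,119.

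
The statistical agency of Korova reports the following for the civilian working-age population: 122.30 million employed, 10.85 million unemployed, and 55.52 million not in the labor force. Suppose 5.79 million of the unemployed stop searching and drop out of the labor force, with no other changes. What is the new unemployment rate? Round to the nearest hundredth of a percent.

New unemployment rate ≈ 3.97%.

Initially, labor force = 122.30 + 10.85 = 133.15 million, so u = 10.85/133.15 = 8.15%.
After the change, unemployed and labor force both fall by 5.79 → E = 122.30, U = 5.06, labor force = 127.36 million.
New unemployment rate = 5.06 / 127.36 = 3.97%.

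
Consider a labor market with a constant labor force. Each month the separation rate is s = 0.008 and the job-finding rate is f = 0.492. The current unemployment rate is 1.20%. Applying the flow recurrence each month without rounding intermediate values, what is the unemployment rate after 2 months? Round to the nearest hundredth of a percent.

Unemployment rate after two months ≈ 1.50%.

With a fixed labor force, u_{t+1} = u_t + s·(1−u_t) − f·u_t = u_t·(1−s−f) + s.
Here 1−s−f = 0.500 and s = 0.008.
u_1 = 0.012000 × 0.500 + 0.008 = 0.014000.
u_2 = 0.014000 × 0.500 + 0.008 = 0.015000.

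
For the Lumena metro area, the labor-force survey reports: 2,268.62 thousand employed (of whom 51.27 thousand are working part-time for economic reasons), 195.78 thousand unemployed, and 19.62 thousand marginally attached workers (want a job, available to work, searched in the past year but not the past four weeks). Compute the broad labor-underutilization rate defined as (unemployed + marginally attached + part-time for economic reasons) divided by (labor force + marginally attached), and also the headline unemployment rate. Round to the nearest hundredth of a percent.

Labor force = 2,268.62 + 195.78 = 2,464.40 thousand.
Numerator = 195.78 + 19.62 + 51.27 = 266.67 thousand.
Denominator = 2,464.40 + 19.62 = 2,484.02 thousand.
Broad rate = 266.67 / 2,484.02 = 10.74%.
Headline unemployment rate = 195.78 / 2,464.40 = 7.94%.

Broad underutilization rate ≈ 10.74%; headline unemployment rate ≈ 7.94%.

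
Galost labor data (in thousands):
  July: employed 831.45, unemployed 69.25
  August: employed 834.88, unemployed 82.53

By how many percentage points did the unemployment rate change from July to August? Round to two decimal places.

July: labor force = 831.45 + 69.25 = 900.70; u = 69.25/900.70 = 7.69%.
August: labor force = 834.88 + 82.53 = 917.41; u = 82.53/917.41 = 9.00%.
Change = 9.00% − 7.69% = +1.31 pp.

The unemployment rate changed by +1.31 percentage points.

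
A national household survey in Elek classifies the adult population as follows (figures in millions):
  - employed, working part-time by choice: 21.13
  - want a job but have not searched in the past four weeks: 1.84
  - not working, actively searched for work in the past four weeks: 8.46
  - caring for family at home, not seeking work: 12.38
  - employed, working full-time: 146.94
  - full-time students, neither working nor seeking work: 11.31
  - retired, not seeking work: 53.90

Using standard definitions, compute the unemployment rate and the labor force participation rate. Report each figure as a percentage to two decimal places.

Unemployment rate ≈ 4.79%; labor force participation rate ≈ 68.97%.

Employed = 21.13 + 146.94 = 168.07 million.
Unemployed = 8.46 million.
Labor force = 168.07 + 8.46 = 176.53 million.
Not in labor force = 1.84 + 12.38 + 11.31 + 53.90 = 79.43 million (those not working and not actively searching are outside the labor force — including those who want a job but have given up searching).
Civilian working-age population = 176.53 + 79.43 = 255.96 million.
Unemployment rate = 8.46 / 176.53 = 4.79%.
Labor force participation rate = 176.53 / 255.96 = 68.97%.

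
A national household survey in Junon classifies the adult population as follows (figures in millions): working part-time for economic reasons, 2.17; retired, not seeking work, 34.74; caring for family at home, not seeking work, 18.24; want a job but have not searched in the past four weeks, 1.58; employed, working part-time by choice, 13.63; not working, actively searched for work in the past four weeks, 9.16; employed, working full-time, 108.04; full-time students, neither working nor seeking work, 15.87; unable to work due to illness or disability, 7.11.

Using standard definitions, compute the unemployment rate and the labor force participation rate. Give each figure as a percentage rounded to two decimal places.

Unemployment rate ≈ 6.89%; labor force participation rate ≈ 63.17%.

Employed = 2.17 + 13.63 + 108.04 = 123.84 million (anyone who worked, including part-time for economic reasons, counts as employed).
Unemployed = 9.16 million.
Labor force = 123.84 + 9.16 = 133.00 million.
Not in labor force = 34.74 + 18.24 + 1.58 + 15.87 + 7.11 = 77.54 million (those not working and not actively searching are outside the labor force — including those who want a job but have given up searching).
Civilian working-age population = 133.00 + 77.54 = 210.54 million.
Unemployment rate = 9.16 / 133.00 = 6.89%.
Labor force participation rate = 133.00 / 210.54 = 63.17%.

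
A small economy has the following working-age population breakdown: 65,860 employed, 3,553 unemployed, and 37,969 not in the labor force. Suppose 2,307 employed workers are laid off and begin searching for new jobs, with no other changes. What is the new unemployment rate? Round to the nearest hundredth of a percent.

New unemployment rate ≈ 8.44%.

Initially, labor force = 65,860 + 3,553 = 69,413, so u = 3,553/69,413 = 5.12%.
After the change, employed falls and unemployed rises by 2,307; labor force unchanged → E = 63,553, U = 5,860, labor force = 69,413.
New unemployment rate = 5,860 / 69,413 = 8.44%.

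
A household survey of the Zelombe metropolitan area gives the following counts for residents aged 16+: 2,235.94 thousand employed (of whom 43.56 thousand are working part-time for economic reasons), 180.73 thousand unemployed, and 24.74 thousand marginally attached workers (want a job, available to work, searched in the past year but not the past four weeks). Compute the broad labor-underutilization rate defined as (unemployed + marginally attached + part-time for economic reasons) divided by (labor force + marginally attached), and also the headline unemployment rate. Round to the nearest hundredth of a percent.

Labor force = 2,235.94 + 180.73 = 2,416.67 thousand.
Numerator = 180.73 + 24.74 + 43.56 = 249.03 thousand.
Denominator = 2,416.67 + 24.74 = 2,441.41 thousand.
Broad rate = 249.03 / 2,441.41 = 10.20%.
Headline unemployment rate = 180.73 / 2,416.67 = 7.48%.

Broad underutilization rate ≈ 10.20%; headline unemployment rate ≈ 7.48%.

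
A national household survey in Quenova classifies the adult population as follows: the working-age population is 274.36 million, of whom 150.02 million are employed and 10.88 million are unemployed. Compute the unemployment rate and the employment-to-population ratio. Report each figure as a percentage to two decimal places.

Unemployment rate ≈ 6.76%; employment-population ratio ≈ 54.68%.

Labor force = employed + unemployed = 150.02 + 10.88 = 160.90 million.
Unemployment rate = 10.88 / 160.90 = 6.76%.
Employment-population ratio = 150.02 / 274.36 = 54.68%.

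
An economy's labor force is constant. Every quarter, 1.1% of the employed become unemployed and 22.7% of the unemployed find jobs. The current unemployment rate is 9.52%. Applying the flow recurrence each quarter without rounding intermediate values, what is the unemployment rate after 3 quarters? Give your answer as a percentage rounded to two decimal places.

Unemployment rate after three quarters ≈ 6.79%.

With a fixed labor force, u_{t+1} = u_t + s·(1−u_t) − f·u_t = u_t·(1−s−f) + s.
Here 1−s−f = 0.762 and s = 0.011.
u_1 = 0.095200 × 0.762 + 0.011 = 0.083542.
u_2 = 0.083542 × 0.762 + 0.011 = 0.074659.
u_3 = 0.074659 × 0.762 + 0.011 = 0.067890.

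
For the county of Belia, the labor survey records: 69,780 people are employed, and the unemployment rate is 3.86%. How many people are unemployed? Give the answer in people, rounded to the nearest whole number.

Let U be the number unemployed. The labor force is E + U, and U/(E+U) = 0.0386.
So U = 0.0386 × 69,780 / (1 − 0.0386) = 2693.51 / 0.9614 ≈ 2,802.

About 2,802 are unemployed.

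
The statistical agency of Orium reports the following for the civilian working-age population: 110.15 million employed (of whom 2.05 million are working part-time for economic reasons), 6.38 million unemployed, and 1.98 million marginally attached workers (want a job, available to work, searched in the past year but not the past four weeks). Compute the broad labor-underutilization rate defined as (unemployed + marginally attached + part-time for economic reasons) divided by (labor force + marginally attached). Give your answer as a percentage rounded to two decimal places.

Broad underutilization rate ≈ 8.78%.

Labor force = 110.15 + 6.38 = 116.53 million.
Numerator = 6.38 + 1.98 + 2.05 = 10.41 million.
Denominator = 116.53 + 1.98 = 118.51 million.
Broad rate = 10.41 / 118.51 = 8.78%.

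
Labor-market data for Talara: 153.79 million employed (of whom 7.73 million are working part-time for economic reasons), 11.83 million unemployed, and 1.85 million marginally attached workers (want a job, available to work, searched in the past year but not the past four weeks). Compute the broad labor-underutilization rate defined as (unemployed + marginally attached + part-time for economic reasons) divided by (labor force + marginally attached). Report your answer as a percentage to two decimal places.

Broad underutilization rate ≈ 12.78%.

Labor force = 153.79 + 11.83 = 165.62 million.
Numerator = 11.83 + 1.85 + 7.73 = 21.41 million.
Denominator = 165.62 + 1.85 = 167.47 million.
Broad rate = 21.41 / 167.47 = 12.78%.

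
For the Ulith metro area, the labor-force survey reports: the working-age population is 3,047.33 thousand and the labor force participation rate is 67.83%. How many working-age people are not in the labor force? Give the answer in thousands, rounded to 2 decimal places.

About 980.33 thousand are not in the labor force.

Share not in the labor force = 1 − 0.6783 = 0.3217.
Not in labor force = 0.3217 × 3,047.33 ≈ 980.33 thousand.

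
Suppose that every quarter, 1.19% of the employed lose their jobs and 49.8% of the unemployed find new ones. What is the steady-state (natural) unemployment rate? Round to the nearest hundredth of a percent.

Steady-state unemployment rate ≈ 2.33%.

At steady state the flows balance: s·E = f·U, so U/(E+U) = s/(s+f).
u* = 1.19 / (1.19 + 49.8) = 1.19 / 50.99 = 2.33%.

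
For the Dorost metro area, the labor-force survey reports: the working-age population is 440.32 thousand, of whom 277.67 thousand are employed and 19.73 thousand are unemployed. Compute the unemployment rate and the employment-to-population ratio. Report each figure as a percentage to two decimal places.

Labor force = employed + unemployed = 277.67 + 19.73 = 297.40 thousand.
Unemployment rate = 19.73 / 297.40 = 6.63%.
Employment-population ratio = 277.67 / 440.32 = 63.06%.

Unemployment rate ≈ 6.63%; employment-population ratio ≈ 63.06%.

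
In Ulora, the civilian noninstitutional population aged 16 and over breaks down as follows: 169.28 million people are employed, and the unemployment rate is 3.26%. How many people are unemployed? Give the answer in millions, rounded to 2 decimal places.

Let U be the number unemployed. The labor force is E + U, and U/(E+U) = 0.0326.
So U = 0.0326 × 169.28 / (1 − 0.0326) = 5.5185 / 0.9674 ≈ 5.70 million.

About 5.70 million are unemployed.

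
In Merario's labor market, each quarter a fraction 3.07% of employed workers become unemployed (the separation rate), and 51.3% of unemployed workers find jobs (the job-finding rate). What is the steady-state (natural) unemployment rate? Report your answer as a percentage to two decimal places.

Steady-state unemployment rate ≈ 5.65%.

At steady state the flows balance: s·E = f·U, so U/(E+U) = s/(s+f).
u* = 3.07 / (3.07 + 51.3) = 3.07 / 54.37 = 5.65%.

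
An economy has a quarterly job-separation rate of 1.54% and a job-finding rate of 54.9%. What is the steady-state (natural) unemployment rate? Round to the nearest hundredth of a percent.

At steady state the flows balance: s·E = f·U, so U/(E+U) = s/(s+f).
u* = 1.54 / (1.54 + 54.9) = 1.54 / 56.44 = 2.73%.

Steady-state unemployment rate ≈ 2.73%.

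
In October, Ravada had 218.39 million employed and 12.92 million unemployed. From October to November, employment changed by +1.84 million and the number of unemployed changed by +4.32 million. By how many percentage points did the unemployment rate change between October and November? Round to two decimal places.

The unemployment rate changed by +1.67 percentage points.

October: labor force = 218.39 + 12.92 = 231.31; u = 12.92/231.31 = 5.59%.
November: labor force = 220.23 + 17.24 = 237.47; u = 17.24/237.47 = 7.26%.
Change = 7.26% − 5.59% = +1.67 pp.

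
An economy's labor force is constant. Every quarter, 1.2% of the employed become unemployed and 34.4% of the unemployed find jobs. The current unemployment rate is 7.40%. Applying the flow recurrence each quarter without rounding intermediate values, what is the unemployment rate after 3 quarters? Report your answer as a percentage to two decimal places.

With a fixed labor force, u_{t+1} = u_t + s·(1−u_t) − f·u_t = u_t·(1−s−f) + s.
Here 1−s−f = 0.644 and s = 0.012.
u_1 = 0.074000 × 0.644 + 0.012 = 0.059656.
u_2 = 0.059656 × 0.644 + 0.012 = 0.050418.
u_3 = 0.050418 × 0.644 + 0.012 = 0.044469.

Unemployment rate after three quarters ≈ 4.45%.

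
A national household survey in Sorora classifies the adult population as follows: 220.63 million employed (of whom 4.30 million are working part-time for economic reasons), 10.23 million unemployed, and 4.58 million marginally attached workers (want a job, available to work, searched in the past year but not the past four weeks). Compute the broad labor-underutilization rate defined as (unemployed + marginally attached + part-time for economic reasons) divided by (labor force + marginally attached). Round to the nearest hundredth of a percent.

Labor force = 220.63 + 10.23 = 230.86 million.
Numerator = 10.23 + 4.58 + 4.30 = 19.11 million.
Denominator = 230.86 + 4.58 = 235.44 million.
Broad rate = 19.11 / 235.44 = 8.12%.

Broad underutilization rate ≈ 8.12%.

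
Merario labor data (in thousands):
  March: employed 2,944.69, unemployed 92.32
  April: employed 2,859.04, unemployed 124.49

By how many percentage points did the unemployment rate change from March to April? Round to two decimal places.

The unemployment rate changed by +1.13 percentage points.

March: labor force = 2,944.69 + 92.32 = 3,037.01; u = 92.32/3,037.01 = 3.04%.
April: labor force = 2,859.04 + 124.49 = 2,983.53; u = 124.49/2,983.53 = 4.17%.
Change = 4.17% − 3.04% = +1.13 pp.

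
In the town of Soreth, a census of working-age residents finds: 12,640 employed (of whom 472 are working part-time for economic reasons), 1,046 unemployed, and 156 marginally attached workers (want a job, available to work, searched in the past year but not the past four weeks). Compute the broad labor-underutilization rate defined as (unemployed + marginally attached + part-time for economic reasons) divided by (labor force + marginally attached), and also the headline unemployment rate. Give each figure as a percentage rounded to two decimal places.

Broad underutilization rate ≈ 12.09%; headline unemployment rate ≈ 7.64%.

Labor force = 12,640 + 1,046 = 13,686.
Numerator = 1,046 + 156 + 472 = 1,674.
Denominator = 13,686 + 156 = 13,842.
Broad rate = 1,674 / 13,842 = 12.09%.
Headline unemployment rate = 1,046 / 13,686 = 7.64%.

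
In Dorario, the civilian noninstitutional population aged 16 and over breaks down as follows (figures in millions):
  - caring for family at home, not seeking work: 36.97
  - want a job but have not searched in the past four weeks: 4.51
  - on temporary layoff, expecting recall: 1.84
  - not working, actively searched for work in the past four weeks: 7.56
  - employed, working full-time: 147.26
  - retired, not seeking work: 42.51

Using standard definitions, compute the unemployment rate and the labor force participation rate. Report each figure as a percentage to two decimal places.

Employed = 147.26 million.
Unemployed = 1.84 + 7.56 = 9.40 million (jobless and actively searching, or on temporary layoff).
Labor force = 147.26 + 9.40 = 156.66 million.
Not in labor force = 36.97 + 4.51 + 42.51 = 83.99 million (those not working and not actively searching are outside the labor force — including those who want a job but have given up searching).
Civilian working-age population = 156.66 + 83.99 = 240.65 million.
Unemployment rate = 9.40 / 156.66 = 6.00%.
Labor force participation rate = 156.66 / 240.65 = 65.10%.

Unemployment rate ≈ 6.00%; labor force participation rate ≈ 65.10%.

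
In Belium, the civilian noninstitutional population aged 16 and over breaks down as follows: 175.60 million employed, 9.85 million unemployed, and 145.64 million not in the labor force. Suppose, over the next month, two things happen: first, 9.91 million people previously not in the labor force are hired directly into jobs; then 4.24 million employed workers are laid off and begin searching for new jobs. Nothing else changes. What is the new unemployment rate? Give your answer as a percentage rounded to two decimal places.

Initially, labor force = 175.60 + 9.85 = 185.45 million, so u = 9.85/185.45 = 5.31%.
After the first change, employed and labor force both rise by 9.91; unemployed unchanged → E = 185.51, U = 9.85, labor force = 195.36 million.
After the second change, employed falls and unemployed rises by 4.24; labor force unchanged → E = 181.27, U = 14.09, labor force = 195.36 million.
New unemployment rate = 14.09 / 195.36 = 7.21%.

New unemployment rate ≈ 7.21%.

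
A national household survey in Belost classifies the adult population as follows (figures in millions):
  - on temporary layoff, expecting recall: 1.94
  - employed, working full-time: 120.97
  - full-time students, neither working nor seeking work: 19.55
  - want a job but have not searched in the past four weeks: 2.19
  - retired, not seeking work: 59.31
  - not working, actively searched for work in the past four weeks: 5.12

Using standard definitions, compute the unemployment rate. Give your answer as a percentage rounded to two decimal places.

Unemployment rate ≈ 5.51%.

Employed = 120.97 million.
Unemployed = 1.94 + 5.12 = 7.06 million (jobless and actively searching, or on temporary layoff).
Labor force = 120.97 + 7.06 = 128.03 million.
Unemployment rate = 7.06 / 128.03 = 5.51%.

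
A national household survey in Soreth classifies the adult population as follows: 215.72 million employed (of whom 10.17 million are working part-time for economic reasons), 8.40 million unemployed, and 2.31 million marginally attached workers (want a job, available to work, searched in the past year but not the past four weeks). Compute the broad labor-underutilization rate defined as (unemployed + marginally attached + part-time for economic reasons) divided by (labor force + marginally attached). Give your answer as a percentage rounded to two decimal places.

Broad underutilization rate ≈ 9.22%.

Labor force = 215.72 + 8.40 = 224.12 million.
Numerator = 8.40 + 2.31 + 10.17 = 20.88 million.
Denominator = 224.12 + 2.31 = 226.43 million.
Broad rate = 20.88 / 226.43 = 9.22%.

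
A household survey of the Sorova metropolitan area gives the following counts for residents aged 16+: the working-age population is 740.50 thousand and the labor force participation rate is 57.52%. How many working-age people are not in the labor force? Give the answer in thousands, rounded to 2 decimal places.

Share not in the labor force = 1 − 0.5752 = 0.4248.
Not in labor force = 0.4248 × 740.50 ≈ 314.56 thousand.

About 314.56 thousand are not in the labor force.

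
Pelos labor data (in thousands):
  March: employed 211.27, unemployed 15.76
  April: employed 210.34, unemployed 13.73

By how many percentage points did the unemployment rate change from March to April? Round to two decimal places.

March: labor force = 211.27 + 15.76 = 227.03; u = 15.76/227.03 = 6.94%.
April: labor force = 210.34 + 13.73 = 224.07; u = 13.73/224.07 = 6.13%.
Change = 6.13% − 6.94% = −0.81 pp.

The unemployment rate changed by −0.81 percentage points.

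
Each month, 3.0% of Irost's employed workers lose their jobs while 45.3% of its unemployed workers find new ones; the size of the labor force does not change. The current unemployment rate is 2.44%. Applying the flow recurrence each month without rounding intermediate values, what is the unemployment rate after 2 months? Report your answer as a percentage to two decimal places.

Unemployment rate after two months ≈ 5.20%.

With a fixed labor force, u_{t+1} = u_t + s·(1−u_t) − f·u_t = u_t·(1−s−f) + s.
Here 1−s−f = 0.517 and s = 0.030.
u_1 = 0.024400 × 0.517 + 0.030 = 0.042615.
u_2 = 0.042615 × 0.517 + 0.030 = 0.052032.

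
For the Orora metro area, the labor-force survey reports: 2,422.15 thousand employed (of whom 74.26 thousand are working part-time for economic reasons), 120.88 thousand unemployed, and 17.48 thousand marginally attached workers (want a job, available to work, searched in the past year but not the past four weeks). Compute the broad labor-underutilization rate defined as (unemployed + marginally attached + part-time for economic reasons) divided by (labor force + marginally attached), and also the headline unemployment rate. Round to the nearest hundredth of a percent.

Broad underutilization rate ≈ 8.30%; headline unemployment rate ≈ 4.75%.

Labor force = 2,422.15 + 120.88 = 2,543.03 thousand.
Numerator = 120.88 + 17.48 + 74.26 = 212.62 thousand.
Denominator = 2,543.03 + 17.48 = 2,560.51 thousand.
Broad rate = 212.62 / 2,560.51 = 8.30%.
Headline unemployment rate = 120.88 / 2,543.03 = 4.75%.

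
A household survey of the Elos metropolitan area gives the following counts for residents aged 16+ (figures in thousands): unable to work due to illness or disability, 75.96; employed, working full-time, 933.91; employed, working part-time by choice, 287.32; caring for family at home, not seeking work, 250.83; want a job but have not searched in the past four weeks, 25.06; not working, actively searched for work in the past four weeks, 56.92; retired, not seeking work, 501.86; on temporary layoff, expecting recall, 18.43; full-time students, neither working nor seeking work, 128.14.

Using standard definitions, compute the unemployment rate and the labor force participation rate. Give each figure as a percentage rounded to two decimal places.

Employed = 933.91 + 287.32 = 1,221.23 thousand.
Unemployed = 56.92 + 18.43 = 75.35 thousand (jobless and actively searching, or on temporary layoff).
Labor force = 1,221.23 + 75.35 = 1,296.58 thousand.
Not in labor force = 75.96 + 250.83 + 25.06 + 501.86 + 128.14 = 981.85 thousand (those not working and not actively searching are outside the labor force — including those who want a job but have given up searching).
Civilian working-age population = 1,296.58 + 981.85 = 2,278.43 thousand.
Unemployment rate = 75.35 / 1,296.58 = 5.81%.
Labor force participation rate = 1,296.58 / 2,278.43 = 56.91%.

Unemployment rate ≈ 5.81%; labor force participation rate ≈ 56.91%.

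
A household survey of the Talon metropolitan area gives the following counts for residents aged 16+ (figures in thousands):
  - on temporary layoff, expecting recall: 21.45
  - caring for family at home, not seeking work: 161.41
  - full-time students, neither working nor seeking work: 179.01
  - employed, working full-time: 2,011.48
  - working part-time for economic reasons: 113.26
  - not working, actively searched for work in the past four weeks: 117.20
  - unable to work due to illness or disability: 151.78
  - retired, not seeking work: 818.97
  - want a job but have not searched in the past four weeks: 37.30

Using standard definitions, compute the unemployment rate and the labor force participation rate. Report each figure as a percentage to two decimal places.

Unemployment rate ≈ 6.13%; labor force participation rate ≈ 62.67%.

Employed = 2,011.48 + 113.26 = 2,124.74 thousand (anyone who worked, including part-time for economic reasons, counts as employed).
Unemployed = 21.45 + 117.20 = 138.65 thousand (jobless and actively searching, or on temporary layoff).
Labor force = 2,124.74 + 138.65 = 2,263.39 thousand.
Not in labor force = 161.41 + 179.01 + 151.78 + 818.97 + 37.30 = 1,348.47 thousand (those not working and not actively searching are outside the labor force — including those who want a job but have given up searching).
Civilian working-age population = 2,263.39 + 1,348.47 = 3,611.86 thousand.
Unemployment rate = 138.65 / 2,263.39 = 6.13%.
Labor force participation rate = 2,263.39 / 3,611.86 = 62.67%.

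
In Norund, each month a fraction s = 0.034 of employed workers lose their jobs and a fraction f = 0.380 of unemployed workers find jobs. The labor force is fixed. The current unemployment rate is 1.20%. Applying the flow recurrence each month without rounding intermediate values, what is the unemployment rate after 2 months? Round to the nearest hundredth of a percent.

With a fixed labor force, u_{t+1} = u_t + s·(1−u_t) − f·u_t = u_t·(1−s−f) + s.
Here 1−s−f = 0.586 and s = 0.034.
u_1 = 0.012000 × 0.586 + 0.034 = 0.041032.
u_2 = 0.041032 × 0.586 + 0.034 = 0.058045.

Unemployment rate after two months ≈ 5.80%.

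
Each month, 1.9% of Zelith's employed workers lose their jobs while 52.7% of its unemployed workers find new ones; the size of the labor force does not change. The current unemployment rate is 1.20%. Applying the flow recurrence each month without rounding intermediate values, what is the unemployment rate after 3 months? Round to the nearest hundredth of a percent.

Unemployment rate after three months ≈ 3.27%.

With a fixed labor force, u_{t+1} = u_t + s·(1−u_t) − f·u_t = u_t·(1−s−f) + s.
Here 1−s−f = 0.454 and s = 0.019.
u_1 = 0.012000 × 0.454 + 0.019 = 0.024448.
u_2 = 0.024448 × 0.454 + 0.019 = 0.030099.
u_3 = 0.030099 × 0.454 + 0.019 = 0.032665.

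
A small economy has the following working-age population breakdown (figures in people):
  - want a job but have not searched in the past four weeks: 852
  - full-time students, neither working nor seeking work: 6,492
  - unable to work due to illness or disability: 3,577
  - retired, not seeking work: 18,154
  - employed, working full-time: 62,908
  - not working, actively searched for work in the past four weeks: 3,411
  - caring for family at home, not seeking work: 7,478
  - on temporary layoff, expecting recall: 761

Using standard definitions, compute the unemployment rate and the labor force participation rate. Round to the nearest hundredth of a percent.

Unemployment rate ≈ 6.22%; labor force participation rate ≈ 64.73%.

Employed = 62,908.
Unemployed = 3,411 + 761 = 4,172 (jobless and actively searching, or on temporary layoff).
Labor force = 62,908 + 4,172 = 67,080.
Not in labor force = 852 + 6,492 + 3,577 + 18,154 + 7,478 = 36,553 (those not working and not actively searching are outside the labor force — including those who want a job but have given up searching).
Civilian working-age population = 67,080 + 36,553 = 103,633.
Unemployment rate = 4,172 / 67,080 = 6.22%.
Labor force participation rate = 67,080 / 103,633 = 64.73%.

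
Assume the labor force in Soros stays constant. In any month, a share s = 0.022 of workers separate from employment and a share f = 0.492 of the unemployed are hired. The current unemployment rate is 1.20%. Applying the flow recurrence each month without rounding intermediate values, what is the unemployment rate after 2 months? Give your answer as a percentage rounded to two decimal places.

With a fixed labor force, u_{t+1} = u_t + s·(1−u_t) − f·u_t = u_t·(1−s−f) + s.
Here 1−s−f = 0.486 and s = 0.022.
u_1 = 0.012000 × 0.486 + 0.022 = 0.027832.
u_2 = 0.027832 × 0.486 + 0.022 = 0.035526.

Unemployment rate after two months ≈ 3.55%.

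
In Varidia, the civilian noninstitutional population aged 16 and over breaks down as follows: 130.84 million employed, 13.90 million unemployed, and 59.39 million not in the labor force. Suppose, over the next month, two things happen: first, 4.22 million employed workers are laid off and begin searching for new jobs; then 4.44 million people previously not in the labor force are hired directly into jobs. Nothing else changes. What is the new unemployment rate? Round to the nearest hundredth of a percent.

Initially, labor force = 130.84 + 13.90 = 144.74 million, so u = 13.90/144.74 = 9.60%.
After the first change, employed falls and unemployed rises by 4.22; labor force unchanged → E = 126.62, U = 18.12, labor force = 144.74 million.
After the second change, employed and labor force both rise by 4.44; unemployed unchanged → E = 131.06, U = 18.12, labor force = 149.18 million.
New unemployment rate = 18.12 / 149.18 = 12.15%.

New unemployment rate ≈ 12.15%.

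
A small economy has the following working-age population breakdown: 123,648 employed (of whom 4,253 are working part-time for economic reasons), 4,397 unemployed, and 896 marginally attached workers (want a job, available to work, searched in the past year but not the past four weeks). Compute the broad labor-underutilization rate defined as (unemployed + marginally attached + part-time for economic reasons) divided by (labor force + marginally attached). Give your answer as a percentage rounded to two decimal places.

Labor force = 123,648 + 4,397 = 128,045.
Numerator = 4,397 + 896 + 4,253 = 9,546.
Denominator = 128,045 + 896 = 128,941.
Broad rate = 9,546 / 128,941 = 7.40%.

Broad underutilization rate ≈ 7.40%.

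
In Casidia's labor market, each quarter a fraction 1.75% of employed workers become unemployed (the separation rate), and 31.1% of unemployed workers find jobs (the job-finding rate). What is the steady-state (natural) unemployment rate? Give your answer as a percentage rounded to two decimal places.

Steady-state unemployment rate ≈ 5.33%.

At steady state the flows balance: s·E = f·U, so U/(E+U) = s/(s+f).
u* = 1.75 / (1.75 + 31.1) = 1.75 / 32.85 = 5.33%.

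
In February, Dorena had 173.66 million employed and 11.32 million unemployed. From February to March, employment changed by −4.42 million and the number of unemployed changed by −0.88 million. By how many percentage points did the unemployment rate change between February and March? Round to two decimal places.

The unemployment rate changed by −0.31 percentage points.

February: labor force = 173.66 + 11.32 = 184.98; u = 11.32/184.98 = 6.12%.
March: labor force = 169.24 + 10.44 = 179.68; u = 10.44/179.68 = 5.81%.
Change = 5.81% − 6.12% = −0.31 pp.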